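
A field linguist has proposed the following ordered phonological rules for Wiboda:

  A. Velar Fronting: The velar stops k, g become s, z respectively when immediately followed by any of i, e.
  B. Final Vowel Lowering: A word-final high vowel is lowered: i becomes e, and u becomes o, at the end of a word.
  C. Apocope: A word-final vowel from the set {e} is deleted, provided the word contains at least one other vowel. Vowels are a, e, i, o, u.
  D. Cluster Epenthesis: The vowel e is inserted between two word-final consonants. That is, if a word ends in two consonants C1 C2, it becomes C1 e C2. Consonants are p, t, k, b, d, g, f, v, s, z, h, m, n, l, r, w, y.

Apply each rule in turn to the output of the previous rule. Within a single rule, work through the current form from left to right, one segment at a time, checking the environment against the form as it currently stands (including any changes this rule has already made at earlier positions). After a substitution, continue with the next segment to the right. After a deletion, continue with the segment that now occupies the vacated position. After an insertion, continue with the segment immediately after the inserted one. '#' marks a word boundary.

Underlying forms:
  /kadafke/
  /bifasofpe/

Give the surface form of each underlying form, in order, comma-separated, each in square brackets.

/kadafke/:
  A Velar Fronting: [kadafke] → [kadafse]
  B Final Vowel Lowering: no change — [kadafse]
  C Apocope: [kadafse] → [kadafs]
  D Cluster Epenthesis: [kadafs] → [kadafes]
/bifasofpe/:
  A Velar Fronting: no change — [bifasofpe]
  B Final Vowel Lowering: no change — [bifasofpe]
  C Apocope: [bifasofpe] → [bifasofp]
  D Cluster Epenthesis: [bifasofp] → [bifasofep]

[kadafes], [bifasofep]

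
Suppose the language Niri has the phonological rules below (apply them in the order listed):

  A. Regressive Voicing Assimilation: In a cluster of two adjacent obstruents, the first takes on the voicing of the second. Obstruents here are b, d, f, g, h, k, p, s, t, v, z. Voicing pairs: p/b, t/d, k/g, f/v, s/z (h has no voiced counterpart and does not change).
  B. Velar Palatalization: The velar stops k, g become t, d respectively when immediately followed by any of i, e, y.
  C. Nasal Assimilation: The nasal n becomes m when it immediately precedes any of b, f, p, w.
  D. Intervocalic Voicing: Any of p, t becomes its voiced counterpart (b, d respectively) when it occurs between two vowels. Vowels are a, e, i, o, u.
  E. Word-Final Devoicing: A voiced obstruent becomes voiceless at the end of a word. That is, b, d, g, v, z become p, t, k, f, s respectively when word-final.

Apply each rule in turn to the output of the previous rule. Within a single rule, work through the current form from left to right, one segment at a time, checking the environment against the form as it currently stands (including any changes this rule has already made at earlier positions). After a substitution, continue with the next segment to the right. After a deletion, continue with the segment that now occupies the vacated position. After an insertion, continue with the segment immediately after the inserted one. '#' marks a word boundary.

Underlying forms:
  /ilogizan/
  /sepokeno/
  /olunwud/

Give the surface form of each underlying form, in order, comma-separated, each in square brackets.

/ilogizan/:
  A Regressive Voicing Assimilation: no change — [ilogizan]
  B Velar Palatalization: [ilogizan] → [ilodizan]
  C Nasal Assimilation: no change — [ilodizan]
  D Intervocalic Voicing: no change — [ilodizan]
  E Word-Final Devoicing: no change — [ilodizan]
/sepokeno/:
  A Regressive Voicing Assimilation: no change — [sepokeno]
  B Velar Palatalization: [sepokeno] → [sepoteno]
  C Nasal Assimilation: no change — [sepoteno]
  D Intervocalic Voicing: [sepoteno] → [sebodeno]
  E Word-Final Devoicing: no change — [sebodeno]
/olunwud/:
  A Regressive Voicing Assimilation: no change — [olunwud]
  B Velar Palatalization: no change — [olunwud]
  C Nasal Assimilation: [olunwud] → [olumwud]
  D Intervocalic Voicing: no change — [olumwud]
  E Word-Final Devoicing: [olumwud] → [olumwut]

[ilodizan], [sebodeno], [olumwut]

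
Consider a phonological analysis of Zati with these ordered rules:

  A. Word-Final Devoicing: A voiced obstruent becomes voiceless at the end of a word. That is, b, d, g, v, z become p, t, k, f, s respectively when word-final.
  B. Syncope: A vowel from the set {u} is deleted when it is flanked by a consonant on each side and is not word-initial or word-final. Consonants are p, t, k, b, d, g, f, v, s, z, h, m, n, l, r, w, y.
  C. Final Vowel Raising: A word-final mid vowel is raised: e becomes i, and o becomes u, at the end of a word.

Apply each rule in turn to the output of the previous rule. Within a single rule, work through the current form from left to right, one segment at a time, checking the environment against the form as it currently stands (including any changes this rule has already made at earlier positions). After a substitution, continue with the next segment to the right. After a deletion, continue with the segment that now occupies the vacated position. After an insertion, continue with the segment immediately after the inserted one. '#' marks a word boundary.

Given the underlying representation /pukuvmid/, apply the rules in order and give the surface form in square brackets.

[pkvmit]

A Word-Final Devoicing: [pukuvmid] → [pukuvmit]
B Syncope: [pukuvmit] → [pkvmit]
C Final Vowel Raising: no change — [pkvmit]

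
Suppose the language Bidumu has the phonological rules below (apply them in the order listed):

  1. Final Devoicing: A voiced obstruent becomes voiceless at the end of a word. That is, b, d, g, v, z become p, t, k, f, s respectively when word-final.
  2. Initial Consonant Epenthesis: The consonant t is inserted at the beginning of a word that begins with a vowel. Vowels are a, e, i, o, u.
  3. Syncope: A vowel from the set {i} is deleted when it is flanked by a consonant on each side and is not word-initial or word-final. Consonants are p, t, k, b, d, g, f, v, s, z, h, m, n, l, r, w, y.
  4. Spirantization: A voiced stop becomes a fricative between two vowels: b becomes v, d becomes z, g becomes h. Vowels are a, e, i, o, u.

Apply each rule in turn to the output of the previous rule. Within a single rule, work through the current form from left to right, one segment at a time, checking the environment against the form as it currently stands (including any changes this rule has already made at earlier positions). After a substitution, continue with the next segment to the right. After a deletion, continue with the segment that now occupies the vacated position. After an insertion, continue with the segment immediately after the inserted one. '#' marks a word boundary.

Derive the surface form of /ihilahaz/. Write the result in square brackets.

1 Final Devoicing: [ihilahaz] → [ihilahas]
2 Initial Consonant Epenthesis: [ihilahas] → [tihilahas]
3 Syncope: [tihilahas] → [thlahas]
4 Spirantization: no change — [thlahas]

[thlahas]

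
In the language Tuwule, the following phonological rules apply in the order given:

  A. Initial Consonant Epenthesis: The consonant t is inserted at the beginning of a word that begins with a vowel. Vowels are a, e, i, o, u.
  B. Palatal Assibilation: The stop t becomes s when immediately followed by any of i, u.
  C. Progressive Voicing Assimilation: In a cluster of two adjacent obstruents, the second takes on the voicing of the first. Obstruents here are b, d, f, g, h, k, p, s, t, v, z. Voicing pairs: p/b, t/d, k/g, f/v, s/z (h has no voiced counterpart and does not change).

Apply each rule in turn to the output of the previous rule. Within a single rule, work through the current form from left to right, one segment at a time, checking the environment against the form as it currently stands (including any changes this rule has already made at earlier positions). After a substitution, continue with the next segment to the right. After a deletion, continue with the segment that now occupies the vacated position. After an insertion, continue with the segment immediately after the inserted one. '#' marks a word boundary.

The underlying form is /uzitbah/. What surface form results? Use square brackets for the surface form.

A Initial Consonant Epenthesis: [uzitbah] → [tuzitbah]
B Palatal Assibilation: [tuzitbah] → [suzitbah]
C Progressive Voicing Assimilation: [suzitbah] → [suzitpah]

[suzitpah]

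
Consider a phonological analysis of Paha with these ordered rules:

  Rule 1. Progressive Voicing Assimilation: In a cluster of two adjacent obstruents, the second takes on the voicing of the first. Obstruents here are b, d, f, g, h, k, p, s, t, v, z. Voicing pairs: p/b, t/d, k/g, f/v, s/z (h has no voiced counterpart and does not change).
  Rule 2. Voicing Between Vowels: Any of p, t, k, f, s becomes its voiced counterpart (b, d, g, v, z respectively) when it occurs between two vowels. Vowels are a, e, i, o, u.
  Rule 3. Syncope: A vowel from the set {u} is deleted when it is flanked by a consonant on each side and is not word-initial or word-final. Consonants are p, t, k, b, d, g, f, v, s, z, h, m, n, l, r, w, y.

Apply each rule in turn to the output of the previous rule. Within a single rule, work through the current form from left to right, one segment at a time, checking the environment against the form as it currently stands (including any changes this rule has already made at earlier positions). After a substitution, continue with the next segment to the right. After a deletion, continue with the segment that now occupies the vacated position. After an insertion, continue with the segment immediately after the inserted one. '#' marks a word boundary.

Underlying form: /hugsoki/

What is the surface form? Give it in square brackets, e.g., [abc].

Rule 1 Progressive Voicing Assimilation: [hugsoki] → [hugzoki]
Rule 2 Voicing Between Vowels: [hugzoki] → [hugzogi]
Rule 3 Syncope: [hugzogi] → [hgzogi]

[hgzogi]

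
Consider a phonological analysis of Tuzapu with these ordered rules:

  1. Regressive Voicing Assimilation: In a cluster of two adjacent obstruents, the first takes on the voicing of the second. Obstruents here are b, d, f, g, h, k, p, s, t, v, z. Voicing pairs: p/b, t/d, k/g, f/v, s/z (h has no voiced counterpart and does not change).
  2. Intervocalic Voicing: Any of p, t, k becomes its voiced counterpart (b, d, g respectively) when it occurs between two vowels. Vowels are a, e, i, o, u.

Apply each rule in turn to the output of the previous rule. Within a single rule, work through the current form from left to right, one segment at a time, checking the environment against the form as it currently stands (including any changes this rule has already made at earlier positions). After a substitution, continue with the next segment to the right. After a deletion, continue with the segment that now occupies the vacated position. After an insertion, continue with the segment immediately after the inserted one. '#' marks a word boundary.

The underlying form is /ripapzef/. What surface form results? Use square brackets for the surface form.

[ribabzef]

1 Regressive Voicing Assimilation: [ripapzef] → [ripabzef]
2 Intervocalic Voicing: [ripabzef] → [ribabzef]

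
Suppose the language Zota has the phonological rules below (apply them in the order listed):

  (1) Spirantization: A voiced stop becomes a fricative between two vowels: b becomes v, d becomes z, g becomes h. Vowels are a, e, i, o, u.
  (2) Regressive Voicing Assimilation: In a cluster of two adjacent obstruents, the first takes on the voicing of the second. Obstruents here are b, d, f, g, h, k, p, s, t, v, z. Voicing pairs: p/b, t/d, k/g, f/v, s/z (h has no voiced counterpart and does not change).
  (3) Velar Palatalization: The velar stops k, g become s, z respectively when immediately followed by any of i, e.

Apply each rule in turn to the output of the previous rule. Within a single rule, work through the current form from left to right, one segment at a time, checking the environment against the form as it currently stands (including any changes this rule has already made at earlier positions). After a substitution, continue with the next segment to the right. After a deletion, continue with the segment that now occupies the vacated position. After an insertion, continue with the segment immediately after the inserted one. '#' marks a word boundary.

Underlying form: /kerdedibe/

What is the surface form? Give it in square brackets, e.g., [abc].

[serdezive]

(1) Spirantization: [kerdedibe] → [kerdezive]
(2) Regressive Voicing Assimilation: no change — [kerdezive]
(3) Velar Palatalization: [kerdezive] → [serdezive]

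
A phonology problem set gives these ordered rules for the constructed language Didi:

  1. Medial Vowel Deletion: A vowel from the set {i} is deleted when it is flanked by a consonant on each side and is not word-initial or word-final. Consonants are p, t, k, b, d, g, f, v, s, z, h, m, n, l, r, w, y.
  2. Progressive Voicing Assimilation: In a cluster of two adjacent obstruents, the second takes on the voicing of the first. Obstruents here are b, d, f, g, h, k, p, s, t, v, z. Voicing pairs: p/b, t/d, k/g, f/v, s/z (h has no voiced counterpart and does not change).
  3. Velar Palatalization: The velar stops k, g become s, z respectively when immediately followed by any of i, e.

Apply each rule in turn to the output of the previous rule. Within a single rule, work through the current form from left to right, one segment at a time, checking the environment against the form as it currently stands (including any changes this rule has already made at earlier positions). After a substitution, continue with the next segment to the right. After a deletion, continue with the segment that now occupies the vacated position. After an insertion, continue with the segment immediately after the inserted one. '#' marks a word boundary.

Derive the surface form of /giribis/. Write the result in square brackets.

[grbz]

1 Medial Vowel Deletion: [giribis] → [grbs]
2 Progressive Voicing Assimilation: [grbs] → [grbz]
3 Velar Palatalization: no change — [grbz]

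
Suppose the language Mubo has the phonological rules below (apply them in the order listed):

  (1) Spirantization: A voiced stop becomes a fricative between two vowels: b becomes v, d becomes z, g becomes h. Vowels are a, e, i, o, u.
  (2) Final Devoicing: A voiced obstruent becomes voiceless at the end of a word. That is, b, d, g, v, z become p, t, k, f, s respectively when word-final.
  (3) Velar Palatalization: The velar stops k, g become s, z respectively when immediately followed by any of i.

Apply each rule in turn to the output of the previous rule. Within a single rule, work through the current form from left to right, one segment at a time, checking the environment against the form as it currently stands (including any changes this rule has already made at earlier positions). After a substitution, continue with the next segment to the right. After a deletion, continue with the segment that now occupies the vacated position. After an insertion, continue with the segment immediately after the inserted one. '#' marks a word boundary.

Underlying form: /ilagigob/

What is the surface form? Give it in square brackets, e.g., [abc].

(1) Spirantization: [ilagigob] → [ilahihob]
(2) Final Devoicing: [ilahihob] → [ilahihop]
(3) Velar Palatalization: no change — [ilahihop]

[ilahihop]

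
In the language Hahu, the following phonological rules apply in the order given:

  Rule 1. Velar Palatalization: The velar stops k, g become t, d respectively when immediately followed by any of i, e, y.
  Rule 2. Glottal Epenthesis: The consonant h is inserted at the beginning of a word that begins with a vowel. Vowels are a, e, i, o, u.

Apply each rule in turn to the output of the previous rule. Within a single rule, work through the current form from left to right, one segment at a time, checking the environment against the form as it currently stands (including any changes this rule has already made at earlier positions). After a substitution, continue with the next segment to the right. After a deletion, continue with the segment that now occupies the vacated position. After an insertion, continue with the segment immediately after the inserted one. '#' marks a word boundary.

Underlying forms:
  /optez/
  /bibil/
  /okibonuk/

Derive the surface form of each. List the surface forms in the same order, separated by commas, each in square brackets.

[hoptez], [bibil], [hotibonuk]

/optez/:
  Rule 1 Velar Palatalization: no change — [optez]
  Rule 2 Glottal Epenthesis: [optez] → [hoptez]
/bibil/:
  Rule 1 Velar Palatalization: no change — [bibil]
  Rule 2 Glottal Epenthesis: no change — [bibil]
/okibonuk/:
  Rule 1 Velar Palatalization: [okibonuk] → [otibonuk]
  Rule 2 Glottal Epenthesis: [otibonuk] → [hotibonuk]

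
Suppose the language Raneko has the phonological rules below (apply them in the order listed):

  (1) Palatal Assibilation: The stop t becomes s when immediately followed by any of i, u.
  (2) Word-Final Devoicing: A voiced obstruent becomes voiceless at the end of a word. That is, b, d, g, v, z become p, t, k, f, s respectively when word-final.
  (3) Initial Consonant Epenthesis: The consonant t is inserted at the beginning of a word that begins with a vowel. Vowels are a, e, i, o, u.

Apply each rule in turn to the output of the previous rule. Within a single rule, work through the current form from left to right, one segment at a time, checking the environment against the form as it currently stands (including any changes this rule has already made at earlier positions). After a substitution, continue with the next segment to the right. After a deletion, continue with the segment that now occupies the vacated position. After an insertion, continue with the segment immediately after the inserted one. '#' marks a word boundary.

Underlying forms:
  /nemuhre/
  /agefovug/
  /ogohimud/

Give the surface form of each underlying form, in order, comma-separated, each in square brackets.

[nemuhre], [tagefovuk], [togohimut]

/nemuhre/:
  (1) Palatal Assibilation: no change — [nemuhre]
  (2) Word-Final Devoicing: no change — [nemuhre]
  (3) Initial Consonant Epenthesis: no change — [nemuhre]
/agefovug/:
  (1) Palatal Assibilation: no change — [agefovug]
  (2) Word-Final Devoicing: [agefovug] → [agefovuk]
  (3) Initial Consonant Epenthesis: [agefovuk] → [tagefovuk]
/ogohimud/:
  (1) Palatal Assibilation: no change — [ogohimud]
  (2) Word-Final Devoicing: [ogohimud] → [ogohimut]
  (3) Initial Consonant Epenthesis: [ogohimut] → [togohimut]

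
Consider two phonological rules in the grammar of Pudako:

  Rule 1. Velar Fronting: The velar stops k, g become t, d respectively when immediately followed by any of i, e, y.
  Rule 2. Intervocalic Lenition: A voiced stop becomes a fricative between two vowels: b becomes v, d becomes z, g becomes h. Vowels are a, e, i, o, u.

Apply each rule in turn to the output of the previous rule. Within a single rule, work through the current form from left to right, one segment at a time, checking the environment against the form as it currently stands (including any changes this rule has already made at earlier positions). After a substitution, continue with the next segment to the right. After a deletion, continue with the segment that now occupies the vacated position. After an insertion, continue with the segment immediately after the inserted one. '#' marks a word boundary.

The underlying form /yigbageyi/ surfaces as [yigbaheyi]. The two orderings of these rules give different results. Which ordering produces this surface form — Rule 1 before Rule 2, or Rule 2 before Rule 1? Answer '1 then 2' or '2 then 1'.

Order 1 then 2:
  1 Velar Fronting: [yigbageyi] → [yigbadeyi]
  2 Intervocalic Lenition: [yigbadeyi] → [yigbazeyi]
  result: [yigbazeyi]
Order 2 then 1:
  2 Intervocalic Lenition: [yigbageyi] → [yigbaheyi]
  1 Velar Fronting: no change — [yigbaheyi]
  result: [yigbaheyi]

2 then 1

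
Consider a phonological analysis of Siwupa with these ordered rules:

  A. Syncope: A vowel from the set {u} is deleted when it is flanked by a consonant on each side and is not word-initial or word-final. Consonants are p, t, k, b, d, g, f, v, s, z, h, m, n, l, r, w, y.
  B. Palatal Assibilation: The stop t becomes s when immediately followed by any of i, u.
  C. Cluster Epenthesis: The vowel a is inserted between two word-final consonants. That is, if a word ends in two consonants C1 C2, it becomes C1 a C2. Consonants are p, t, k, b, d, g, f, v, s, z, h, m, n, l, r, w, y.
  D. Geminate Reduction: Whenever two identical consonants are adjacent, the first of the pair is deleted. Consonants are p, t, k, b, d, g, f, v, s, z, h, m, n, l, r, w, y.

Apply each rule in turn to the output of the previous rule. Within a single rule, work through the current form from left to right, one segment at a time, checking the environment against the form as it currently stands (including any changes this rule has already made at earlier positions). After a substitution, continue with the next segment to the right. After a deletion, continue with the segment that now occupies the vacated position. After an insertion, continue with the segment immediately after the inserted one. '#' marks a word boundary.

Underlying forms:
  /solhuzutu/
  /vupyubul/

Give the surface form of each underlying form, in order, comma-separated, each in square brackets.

[solhzsu], [vpybal]

/solhuzutu/:
  A Syncope: [solhuzutu] → [solhztu]
  B Palatal Assibilation: [solhztu] → [solhzsu]
  C Cluster Epenthesis: no change — [solhzsu]
  D Geminate Reduction: no change — [solhzsu]
/vupyubul/:
  A Syncope: [vupyubul] → [vpybl]
  B Palatal Assibilation: no change — [vpybl]
  C Cluster Epenthesis: [vpybl] → [vpybal]
  D Geminate Reduction: no change — [vpybal]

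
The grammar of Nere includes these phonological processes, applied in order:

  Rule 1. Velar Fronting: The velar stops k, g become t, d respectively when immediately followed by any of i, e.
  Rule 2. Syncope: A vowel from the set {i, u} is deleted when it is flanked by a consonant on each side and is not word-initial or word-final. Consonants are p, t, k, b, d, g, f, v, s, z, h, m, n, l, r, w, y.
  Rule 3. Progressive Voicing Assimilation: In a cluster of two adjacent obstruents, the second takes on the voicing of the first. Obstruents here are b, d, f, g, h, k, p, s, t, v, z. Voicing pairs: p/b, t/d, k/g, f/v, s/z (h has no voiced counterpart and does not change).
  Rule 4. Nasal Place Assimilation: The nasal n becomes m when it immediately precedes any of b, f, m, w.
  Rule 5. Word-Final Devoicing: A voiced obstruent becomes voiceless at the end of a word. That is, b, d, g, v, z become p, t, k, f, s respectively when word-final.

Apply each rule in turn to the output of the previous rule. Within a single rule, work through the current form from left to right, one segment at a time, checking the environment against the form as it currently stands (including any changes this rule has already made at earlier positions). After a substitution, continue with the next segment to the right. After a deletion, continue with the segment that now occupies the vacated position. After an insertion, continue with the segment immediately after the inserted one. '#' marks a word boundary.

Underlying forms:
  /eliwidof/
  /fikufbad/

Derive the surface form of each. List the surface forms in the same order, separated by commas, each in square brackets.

/eliwidof/:
  Rule 1 Velar Fronting: no change — [eliwidof]
  Rule 2 Syncope: [eliwidof] → [elwdof]
  Rule 3 Progressive Voicing Assimilation: no change — [elwdof]
  Rule 4 Nasal Place Assimilation: no change — [elwdof]
  Rule 5 Word-Final Devoicing: no change — [elwdof]
/fikufbad/:
  Rule 1 Velar Fronting: no change — [fikufbad]
  Rule 2 Syncope: [fikufbad] → [fkfbad]
  Rule 3 Progressive Voicing Assimilation: [fkfbad] → [fkfpad]
  Rule 4 Nasal Place Assimilation: no change — [fkfpad]
  Rule 5 Word-Final Devoicing: [fkfpad] → [fkfpat]

[elwdof], [fkfpat]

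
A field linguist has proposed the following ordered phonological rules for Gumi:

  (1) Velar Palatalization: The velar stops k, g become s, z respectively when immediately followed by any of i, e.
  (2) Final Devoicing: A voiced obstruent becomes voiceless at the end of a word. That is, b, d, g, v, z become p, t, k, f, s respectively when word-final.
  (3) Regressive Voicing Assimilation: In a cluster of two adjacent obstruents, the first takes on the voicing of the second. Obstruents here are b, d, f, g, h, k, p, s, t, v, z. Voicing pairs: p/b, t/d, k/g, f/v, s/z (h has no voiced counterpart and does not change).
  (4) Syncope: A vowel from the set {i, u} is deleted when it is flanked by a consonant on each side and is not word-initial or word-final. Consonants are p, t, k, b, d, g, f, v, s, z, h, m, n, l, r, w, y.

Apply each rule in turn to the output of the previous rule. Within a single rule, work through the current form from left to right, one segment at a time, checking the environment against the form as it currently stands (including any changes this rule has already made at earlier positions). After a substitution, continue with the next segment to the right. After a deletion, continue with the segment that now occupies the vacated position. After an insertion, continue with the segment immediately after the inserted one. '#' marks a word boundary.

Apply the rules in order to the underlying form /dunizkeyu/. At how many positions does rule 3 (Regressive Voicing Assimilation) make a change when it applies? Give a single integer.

1

(1) Velar Palatalization: [dunizkeyu] → [dunizseyu]
(2) Final Devoicing: no change — [dunizseyu]
(3) Regressive Voicing Assimilation: [dunizseyu] → [dunisseyu]
(4) Syncope: [dunisseyu] → [dnsseyu]
Rule 3 changed 1 position(s).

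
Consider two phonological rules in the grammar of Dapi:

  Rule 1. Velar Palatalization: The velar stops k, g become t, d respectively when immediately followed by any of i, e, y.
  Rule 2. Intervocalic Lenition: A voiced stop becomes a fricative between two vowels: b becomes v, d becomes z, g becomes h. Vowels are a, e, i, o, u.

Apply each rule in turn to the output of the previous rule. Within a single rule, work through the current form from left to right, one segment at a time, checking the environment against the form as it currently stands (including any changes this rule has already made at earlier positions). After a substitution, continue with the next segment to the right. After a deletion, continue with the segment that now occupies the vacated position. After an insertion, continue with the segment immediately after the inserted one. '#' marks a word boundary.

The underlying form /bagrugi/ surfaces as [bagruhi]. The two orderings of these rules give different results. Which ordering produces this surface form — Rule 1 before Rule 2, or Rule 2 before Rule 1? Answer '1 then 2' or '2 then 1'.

Order 1 then 2:
  1 Velar Palatalization: [bagrugi] → [bagrudi]
  2 Intervocalic Lenition: [bagrudi] → [bagruzi]
  result: [bagruzi]
Order 2 then 1:
  2 Intervocalic Lenition: [bagrugi] → [bagruhi]
  1 Velar Palatalization: no change — [bagruhi]
  result: [bagruhi]

2 then 1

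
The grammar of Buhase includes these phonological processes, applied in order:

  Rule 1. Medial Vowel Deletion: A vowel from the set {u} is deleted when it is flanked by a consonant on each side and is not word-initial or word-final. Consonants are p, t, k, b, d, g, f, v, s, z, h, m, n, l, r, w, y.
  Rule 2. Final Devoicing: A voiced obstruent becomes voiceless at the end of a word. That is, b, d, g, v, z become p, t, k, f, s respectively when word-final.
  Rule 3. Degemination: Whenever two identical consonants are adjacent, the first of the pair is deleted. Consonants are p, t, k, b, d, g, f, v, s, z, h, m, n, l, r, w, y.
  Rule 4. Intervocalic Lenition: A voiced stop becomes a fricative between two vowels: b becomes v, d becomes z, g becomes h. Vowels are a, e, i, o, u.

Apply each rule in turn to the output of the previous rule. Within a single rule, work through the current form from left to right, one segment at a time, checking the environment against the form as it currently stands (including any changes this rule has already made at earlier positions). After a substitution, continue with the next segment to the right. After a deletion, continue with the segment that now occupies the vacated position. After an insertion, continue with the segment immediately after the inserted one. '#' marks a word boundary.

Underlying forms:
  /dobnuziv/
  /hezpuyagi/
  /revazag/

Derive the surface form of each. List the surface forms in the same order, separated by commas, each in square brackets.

[dobnzif], [hezpyahi], [revazak]

/dobnuziv/:
  Rule 1 Medial Vowel Deletion: [dobnuziv] → [dobnziv]
  Rule 2 Final Devoicing: [dobnziv] → [dobnzif]
  Rule 3 Degemination: no change — [dobnzif]
  Rule 4 Intervocalic Lenition: no change — [dobnzif]
/hezpuyagi/:
  Rule 1 Medial Vowel Deletion: [hezpuyagi] → [hezpyagi]
  Rule 2 Final Devoicing: no change — [hezpyagi]
  Rule 3 Degemination: no change — [hezpyagi]
  Rule 4 Intervocalic Lenition: [hezpyagi] → [hezpyahi]
/revazag/:
  Rule 1 Medial Vowel Deletion: no change — [revazag]
  Rule 2 Final Devoicing: [revazag] → [revazak]
  Rule 3 Degemination: no change — [revazak]
  Rule 4 Intervocalic Lenition: no change — [revazak]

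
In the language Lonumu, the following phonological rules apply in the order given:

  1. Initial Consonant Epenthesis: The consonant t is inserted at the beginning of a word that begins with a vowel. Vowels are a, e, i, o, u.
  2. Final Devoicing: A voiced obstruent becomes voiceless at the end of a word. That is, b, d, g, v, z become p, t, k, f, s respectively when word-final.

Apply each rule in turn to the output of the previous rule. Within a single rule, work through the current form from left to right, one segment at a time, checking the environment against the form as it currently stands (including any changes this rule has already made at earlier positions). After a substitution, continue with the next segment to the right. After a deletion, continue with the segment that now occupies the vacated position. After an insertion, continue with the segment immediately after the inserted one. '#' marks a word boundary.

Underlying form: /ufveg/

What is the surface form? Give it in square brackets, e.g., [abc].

[tufvek]

1 Initial Consonant Epenthesis: [ufveg] → [tufveg]
2 Final Devoicing: [tufveg] → [tufvek]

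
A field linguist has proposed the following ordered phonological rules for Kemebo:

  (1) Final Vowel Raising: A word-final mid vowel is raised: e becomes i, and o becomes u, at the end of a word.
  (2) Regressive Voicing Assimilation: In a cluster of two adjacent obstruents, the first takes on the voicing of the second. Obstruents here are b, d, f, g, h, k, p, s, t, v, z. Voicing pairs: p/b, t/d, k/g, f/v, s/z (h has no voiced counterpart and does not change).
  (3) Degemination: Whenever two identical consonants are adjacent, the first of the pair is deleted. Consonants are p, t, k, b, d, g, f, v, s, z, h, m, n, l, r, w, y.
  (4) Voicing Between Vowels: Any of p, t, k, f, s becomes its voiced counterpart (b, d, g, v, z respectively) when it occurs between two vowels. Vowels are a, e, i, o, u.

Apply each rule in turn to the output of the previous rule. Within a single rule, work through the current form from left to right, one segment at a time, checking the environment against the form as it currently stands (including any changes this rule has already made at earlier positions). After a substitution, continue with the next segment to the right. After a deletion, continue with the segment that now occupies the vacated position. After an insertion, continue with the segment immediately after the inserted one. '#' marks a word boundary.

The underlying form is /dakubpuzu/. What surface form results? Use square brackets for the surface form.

[dagubuzu]

(1) Final Vowel Raising: no change — [dakubpuzu]
(2) Regressive Voicing Assimilation: [dakubpuzu] → [dakuppuzu]
(3) Degemination: [dakuppuzu] → [dakupuzu]
(4) Voicing Between Vowels: [dakupuzu] → [dagubuzu]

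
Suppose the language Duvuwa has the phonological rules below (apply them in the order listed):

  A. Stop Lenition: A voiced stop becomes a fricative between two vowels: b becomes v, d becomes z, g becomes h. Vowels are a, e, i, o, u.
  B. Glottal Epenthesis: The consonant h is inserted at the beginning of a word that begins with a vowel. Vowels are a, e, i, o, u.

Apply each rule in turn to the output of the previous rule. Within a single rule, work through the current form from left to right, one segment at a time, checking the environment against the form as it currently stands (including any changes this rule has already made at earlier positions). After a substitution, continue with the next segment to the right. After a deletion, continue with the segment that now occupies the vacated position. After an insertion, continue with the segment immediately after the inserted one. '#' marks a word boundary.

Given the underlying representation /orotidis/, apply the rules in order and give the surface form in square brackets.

A Stop Lenition: [orotidis] → [orotizis]
B Glottal Epenthesis: [orotizis] → [horotizis]

[horotizis]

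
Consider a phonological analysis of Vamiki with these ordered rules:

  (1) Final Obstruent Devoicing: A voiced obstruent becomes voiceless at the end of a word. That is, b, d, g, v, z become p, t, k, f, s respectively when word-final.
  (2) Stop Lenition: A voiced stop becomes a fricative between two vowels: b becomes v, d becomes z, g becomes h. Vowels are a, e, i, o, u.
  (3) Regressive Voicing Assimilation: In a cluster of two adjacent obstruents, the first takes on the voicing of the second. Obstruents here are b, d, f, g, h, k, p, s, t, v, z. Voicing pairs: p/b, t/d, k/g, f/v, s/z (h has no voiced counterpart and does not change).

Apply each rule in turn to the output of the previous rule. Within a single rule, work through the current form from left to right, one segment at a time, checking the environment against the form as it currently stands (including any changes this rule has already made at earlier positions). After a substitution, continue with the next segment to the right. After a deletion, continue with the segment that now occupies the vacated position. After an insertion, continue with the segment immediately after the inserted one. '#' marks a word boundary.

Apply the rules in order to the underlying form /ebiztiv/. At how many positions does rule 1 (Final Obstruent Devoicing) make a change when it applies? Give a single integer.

1

(1) Final Obstruent Devoicing: [ebiztiv] → [ebiztif]
(2) Stop Lenition: [ebiztif] → [eviztif]
(3) Regressive Voicing Assimilation: [eviztif] → [evistif]
Rule 1 changed 1 position(s).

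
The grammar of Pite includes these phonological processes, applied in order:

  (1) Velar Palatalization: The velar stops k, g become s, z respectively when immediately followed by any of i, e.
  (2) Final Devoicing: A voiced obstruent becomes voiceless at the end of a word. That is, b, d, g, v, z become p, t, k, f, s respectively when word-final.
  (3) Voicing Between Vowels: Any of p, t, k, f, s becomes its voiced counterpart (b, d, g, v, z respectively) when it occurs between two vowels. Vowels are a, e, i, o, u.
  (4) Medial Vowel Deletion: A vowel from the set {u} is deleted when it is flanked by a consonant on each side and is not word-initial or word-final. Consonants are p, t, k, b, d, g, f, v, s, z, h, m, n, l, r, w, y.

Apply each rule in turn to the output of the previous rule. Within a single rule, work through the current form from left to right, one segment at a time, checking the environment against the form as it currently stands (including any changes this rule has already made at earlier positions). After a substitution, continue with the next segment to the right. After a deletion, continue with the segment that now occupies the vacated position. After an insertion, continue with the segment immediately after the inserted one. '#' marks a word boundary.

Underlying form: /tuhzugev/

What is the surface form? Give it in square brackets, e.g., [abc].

(1) Velar Palatalization: [tuhzugev] → [tuhzuzev]
(2) Final Devoicing: [tuhzuzev] → [tuhzuzef]
(3) Voicing Between Vowels: no change — [tuhzuzef]
(4) Medial Vowel Deletion: [tuhzuzef] → [thzzef]

[thzzef]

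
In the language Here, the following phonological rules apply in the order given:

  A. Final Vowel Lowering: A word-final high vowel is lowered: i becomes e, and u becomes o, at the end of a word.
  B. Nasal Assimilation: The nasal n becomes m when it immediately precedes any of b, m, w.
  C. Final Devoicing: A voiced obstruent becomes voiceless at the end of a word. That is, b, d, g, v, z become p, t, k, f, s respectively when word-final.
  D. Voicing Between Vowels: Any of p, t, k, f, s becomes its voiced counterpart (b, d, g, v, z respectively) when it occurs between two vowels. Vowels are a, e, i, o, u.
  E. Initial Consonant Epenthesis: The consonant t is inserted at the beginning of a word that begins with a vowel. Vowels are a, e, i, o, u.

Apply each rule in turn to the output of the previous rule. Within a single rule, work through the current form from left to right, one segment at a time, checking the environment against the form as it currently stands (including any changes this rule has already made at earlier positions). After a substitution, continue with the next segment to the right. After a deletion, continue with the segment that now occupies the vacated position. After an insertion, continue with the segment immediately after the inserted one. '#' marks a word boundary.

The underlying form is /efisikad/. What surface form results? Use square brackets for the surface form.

[tevizigat]

A Final Vowel Lowering: no change — [efisikad]
B Nasal Assimilation: no change — [efisikad]
C Final Devoicing: [efisikad] → [efisikat]
D Voicing Between Vowels: [efisikat] → [evizigat]
E Initial Consonant Epenthesis: [evizigat] → [tevizigat]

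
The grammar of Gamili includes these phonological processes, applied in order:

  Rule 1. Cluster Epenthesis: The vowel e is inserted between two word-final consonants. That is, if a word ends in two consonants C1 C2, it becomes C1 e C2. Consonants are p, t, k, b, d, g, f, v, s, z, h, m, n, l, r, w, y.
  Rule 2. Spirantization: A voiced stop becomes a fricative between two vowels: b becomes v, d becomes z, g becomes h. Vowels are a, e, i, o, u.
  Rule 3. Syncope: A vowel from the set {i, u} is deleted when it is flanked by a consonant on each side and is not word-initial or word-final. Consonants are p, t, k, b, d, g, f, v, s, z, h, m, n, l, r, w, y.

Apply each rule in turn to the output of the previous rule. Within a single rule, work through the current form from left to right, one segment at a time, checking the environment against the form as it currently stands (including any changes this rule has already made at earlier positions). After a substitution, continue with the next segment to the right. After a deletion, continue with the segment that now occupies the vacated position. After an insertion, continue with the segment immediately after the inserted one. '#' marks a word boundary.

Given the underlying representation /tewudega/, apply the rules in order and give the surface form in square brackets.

[tewzeha]

Rule 1 Cluster Epenthesis: no change — [tewudega]
Rule 2 Spirantization: [tewudega] → [tewuzeha]
Rule 3 Syncope: [tewuzeha] → [tewzeha]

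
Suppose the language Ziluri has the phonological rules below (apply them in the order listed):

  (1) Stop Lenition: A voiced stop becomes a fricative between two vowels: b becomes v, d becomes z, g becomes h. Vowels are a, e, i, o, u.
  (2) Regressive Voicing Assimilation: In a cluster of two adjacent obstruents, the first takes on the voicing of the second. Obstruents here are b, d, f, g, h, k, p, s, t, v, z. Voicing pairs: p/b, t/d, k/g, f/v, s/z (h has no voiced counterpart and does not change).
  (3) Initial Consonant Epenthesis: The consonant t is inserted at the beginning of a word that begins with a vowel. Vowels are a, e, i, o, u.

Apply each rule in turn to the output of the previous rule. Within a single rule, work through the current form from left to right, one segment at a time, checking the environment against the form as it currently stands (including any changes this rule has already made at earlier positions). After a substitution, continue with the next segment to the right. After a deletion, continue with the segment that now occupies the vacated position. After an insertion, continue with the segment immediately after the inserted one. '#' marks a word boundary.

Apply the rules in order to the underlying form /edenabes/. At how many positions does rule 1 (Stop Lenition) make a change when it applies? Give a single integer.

(1) Stop Lenition: [edenabes] → [ezenaves]
(2) Regressive Voicing Assimilation: no change — [ezenaves]
(3) Initial Consonant Epenthesis: [ezenaves] → [tezenaves]
Rule 1 changed 2 position(s).

2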